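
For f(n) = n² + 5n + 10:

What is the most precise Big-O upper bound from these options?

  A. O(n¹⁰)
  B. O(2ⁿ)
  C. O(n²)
C

f(n) = n² + 5n + 10 is O(n²).
All listed options are valid Big-O bounds (upper bounds),
but O(n²) is the tightest (smallest valid bound).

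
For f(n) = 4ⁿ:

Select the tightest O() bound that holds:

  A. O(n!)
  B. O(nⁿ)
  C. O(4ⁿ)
C

f(n) = 4ⁿ is O(4ⁿ).
All listed options are valid Big-O bounds (upper bounds),
but O(4ⁿ) is the tightest (smallest valid bound).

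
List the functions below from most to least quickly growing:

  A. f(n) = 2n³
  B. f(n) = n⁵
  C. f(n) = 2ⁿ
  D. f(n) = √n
C > B > A > D

Comparing growth rates:
C = 2ⁿ is O(2ⁿ)
B = n⁵ is O(n⁵)
A = 2n³ is O(n³)
D = √n is O(√n)

Therefore, the order from fastest to slowest is: C > B > A > D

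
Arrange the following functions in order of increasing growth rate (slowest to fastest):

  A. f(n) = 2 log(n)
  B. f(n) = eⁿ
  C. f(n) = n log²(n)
A < C < B

Comparing growth rates:
A = 2 log(n) is O(log n)
C = n log²(n) is O(n log² n)
B = eⁿ is O(eⁿ)

Therefore, the order from slowest to fastest is: A < C < B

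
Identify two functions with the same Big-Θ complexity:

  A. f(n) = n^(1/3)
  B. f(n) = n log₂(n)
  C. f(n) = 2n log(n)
B and C

Examining each function:
  A. n^(1/3) is O(n^(1/3))
  B. n log₂(n) is O(n log n)
  C. 2n log(n) is O(n log n)

Functions B and C both have the same complexity class.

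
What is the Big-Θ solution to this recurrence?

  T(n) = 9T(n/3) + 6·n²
Θ(n² log n)

Master Theorem: a = 9, b = 3, f(n) = 6·n².
Compute the critical exponent d = log₃(9) = 2.
Compare f(n) = Θ(n²) against n^d:
  k = 2 = d, so f(n) = Θ(n^d) — Case 2.
  Work is balanced across levels: T(n) = Θ(n^d log n) = Θ(n² log n).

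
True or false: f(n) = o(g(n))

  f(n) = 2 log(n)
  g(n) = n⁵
True

f(n) = 2 log(n) is O(log n), and g(n) = n⁵ is O(n⁵).
Since O(log n) grows strictly slower than O(n⁵), f(n) = o(g(n)) is true.
This means lim(n→∞) f(n)/g(n) = 0.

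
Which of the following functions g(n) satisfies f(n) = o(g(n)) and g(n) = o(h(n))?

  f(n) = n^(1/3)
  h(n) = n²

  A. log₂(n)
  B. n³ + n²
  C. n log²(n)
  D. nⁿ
C

We need g(n) with n^(1/3) = o(g(n)) and g(n) = o(n²), i.e. O(n^(1/3)) ≺ g ≺ O(n²).
Check each option:
  A. log₂(n) — O(log n) does not grow strictly faster than f(n)
  B. n³ + n² — O(n³) does not grow strictly slower than h(n)
  C. n log²(n) — O(n log² n) is strictly between O(n^(1/3)) and O(n²) ✓
  D. nⁿ — O(nⁿ) does not grow strictly slower than h(n)

Only option C (n log²(n)) lies strictly between.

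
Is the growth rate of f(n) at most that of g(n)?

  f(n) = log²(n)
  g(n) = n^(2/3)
True

f(n) = log²(n) is O(log² n), and g(n) = n^(2/3) is O(n^(2/3)).
Since O(log² n) ⊆ O(n^(2/3)) (f grows no faster than g), f(n) = O(g(n)) is true.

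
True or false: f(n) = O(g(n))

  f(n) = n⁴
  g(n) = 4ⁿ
True

f(n) = n⁴ is O(n⁴), and g(n) = 4ⁿ is O(4ⁿ).
Since O(n⁴) ⊆ O(4ⁿ) (f grows no faster than g), f(n) = O(g(n)) is true.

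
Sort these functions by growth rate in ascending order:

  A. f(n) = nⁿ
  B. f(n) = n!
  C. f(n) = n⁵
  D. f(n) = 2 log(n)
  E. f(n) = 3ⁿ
D < C < E < B < A

Comparing growth rates:
D = 2 log(n) is O(log n)
C = n⁵ is O(n⁵)
E = 3ⁿ is O(3ⁿ)
B = n! is O(n!)
A = nⁿ is O(nⁿ)

Therefore, the order from slowest to fastest is: D < C < E < B < A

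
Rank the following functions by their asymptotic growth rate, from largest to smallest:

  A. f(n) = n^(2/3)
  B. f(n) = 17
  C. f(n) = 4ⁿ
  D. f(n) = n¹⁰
C > D > A > B

Comparing growth rates:
C = 4ⁿ is O(4ⁿ)
D = n¹⁰ is O(n¹⁰)
A = n^(2/3) is O(n^(2/3))
B = 17 is O(1)

Therefore, the order from fastest to slowest is: C > D > A > B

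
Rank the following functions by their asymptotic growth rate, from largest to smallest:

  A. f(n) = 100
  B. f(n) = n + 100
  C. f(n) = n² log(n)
C > B > A

Comparing growth rates:
C = n² log(n) is O(n² log n)
B = n + 100 is O(n)
A = 100 is O(1)

Therefore, the order from fastest to slowest is: C > B > A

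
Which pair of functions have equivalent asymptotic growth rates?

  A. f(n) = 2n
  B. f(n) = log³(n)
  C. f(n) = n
A and C

Examining each function:
  A. 2n is O(n)
  B. log³(n) is O(log³ n)
  C. n is O(n)

Functions A and C both have the same complexity class.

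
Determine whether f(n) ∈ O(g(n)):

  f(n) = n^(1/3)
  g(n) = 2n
True

f(n) = n^(1/3) is O(n^(1/3)), and g(n) = 2n is O(n).
Since O(n^(1/3)) ⊆ O(n) (f grows no faster than g), f(n) = O(g(n)) is true.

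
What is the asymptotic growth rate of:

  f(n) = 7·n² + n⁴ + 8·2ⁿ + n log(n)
Θ(2ⁿ)

Order the terms by growth rate: n log(n) ≺ 7·n² ≺ n⁴ ≺ 8·2ⁿ.
The fastest-growing term 8·2ⁿ dominates as n → ∞; dropping its constant factor gives Θ(2ⁿ).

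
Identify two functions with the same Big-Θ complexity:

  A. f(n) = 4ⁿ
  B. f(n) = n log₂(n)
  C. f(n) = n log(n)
B and C

Examining each function:
  A. 4ⁿ is O(4ⁿ)
  B. n log₂(n) is O(n log n)
  C. n log(n) is O(n log n)

Functions B and C both have the same complexity class.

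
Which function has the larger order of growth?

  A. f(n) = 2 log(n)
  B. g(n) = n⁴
B

f(n) = 2 log(n) is O(log n), while g(n) = n⁴ is O(n⁴).
Since O(n⁴) grows faster than O(log n), g(n) dominates.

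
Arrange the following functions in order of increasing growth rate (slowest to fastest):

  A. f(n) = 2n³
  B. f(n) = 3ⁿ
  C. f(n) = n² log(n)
C < A < B

Comparing growth rates:
C = n² log(n) is O(n² log n)
A = 2n³ is O(n³)
B = 3ⁿ is O(3ⁿ)

Therefore, the order from slowest to fastest is: C < A < B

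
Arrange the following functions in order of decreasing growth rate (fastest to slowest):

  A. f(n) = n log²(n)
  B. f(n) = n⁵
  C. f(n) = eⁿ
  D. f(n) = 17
C > B > A > D

Comparing growth rates:
C = eⁿ is O(eⁿ)
B = n⁵ is O(n⁵)
A = n log²(n) is O(n log² n)
D = 17 is O(1)

Therefore, the order from fastest to slowest is: C > B > A > D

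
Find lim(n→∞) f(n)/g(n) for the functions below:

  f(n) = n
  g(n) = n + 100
1

Since n and n + 100 have the same growth rate (O(n)),
the ratio converges to a constant: 1.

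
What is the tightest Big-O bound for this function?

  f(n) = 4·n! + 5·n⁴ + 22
O(n!)

The dominant term in 4·n! + 5·n⁴ + 22 is 4·n!, which is Θ(n!).
Lower-order terms (5·n⁴, 22) are asymptotically negligible.
Constants are absorbed, so the tightest bound is O(n!).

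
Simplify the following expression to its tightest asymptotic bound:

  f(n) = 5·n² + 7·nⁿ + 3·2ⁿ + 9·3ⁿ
Θ(nⁿ)

Order the terms by growth rate: 5·n² ≺ 3·2ⁿ ≺ 9·3ⁿ ≺ 7·nⁿ.
The fastest-growing term 7·nⁿ dominates as n → ∞; dropping its constant factor gives Θ(nⁿ).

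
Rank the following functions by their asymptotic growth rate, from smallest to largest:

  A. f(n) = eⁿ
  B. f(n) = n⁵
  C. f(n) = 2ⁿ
B < C < A

Comparing growth rates:
B = n⁵ is O(n⁵)
C = 2ⁿ is O(2ⁿ)
A = eⁿ is O(eⁿ)

Therefore, the order from slowest to fastest is: B < C < A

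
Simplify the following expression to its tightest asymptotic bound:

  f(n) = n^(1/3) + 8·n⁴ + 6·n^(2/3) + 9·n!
Θ(n!)

Order the terms by growth rate: n^(1/3) ≺ 6·n^(2/3) ≺ 8·n⁴ ≺ 9·n!.
The fastest-growing term 9·n! dominates as n → ∞; dropping its constant factor gives Θ(n!).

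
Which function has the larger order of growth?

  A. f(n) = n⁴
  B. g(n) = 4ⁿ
B

f(n) = n⁴ is O(n⁴), while g(n) = 4ⁿ is O(4ⁿ).
Since O(4ⁿ) grows faster than O(n⁴), g(n) dominates.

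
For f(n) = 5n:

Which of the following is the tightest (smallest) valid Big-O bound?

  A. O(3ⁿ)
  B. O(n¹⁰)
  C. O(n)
C

f(n) = 5n is O(n).
All listed options are valid Big-O bounds (upper bounds),
but O(n) is the tightest (smallest valid bound).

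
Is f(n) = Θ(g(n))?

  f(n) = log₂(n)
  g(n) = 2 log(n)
True

f(n) = log₂(n) and g(n) = 2 log(n) are both O(log n).
Since they have the same asymptotic growth rate, f(n) = Θ(g(n)) is true.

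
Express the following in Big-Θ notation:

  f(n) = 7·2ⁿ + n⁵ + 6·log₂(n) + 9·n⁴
Θ(2ⁿ)

Order the terms by growth rate: 6·log₂(n) ≺ 9·n⁴ ≺ n⁵ ≺ 7·2ⁿ.
The fastest-growing term 7·2ⁿ dominates as n → ∞; dropping its constant factor gives Θ(2ⁿ).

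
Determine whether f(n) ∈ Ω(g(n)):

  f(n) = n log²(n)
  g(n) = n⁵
False

f(n) = n log²(n) is O(n log² n), and g(n) = n⁵ is O(n⁵).
Since O(n log² n) grows slower than O(n⁵), f(n) = Ω(g(n)) is false.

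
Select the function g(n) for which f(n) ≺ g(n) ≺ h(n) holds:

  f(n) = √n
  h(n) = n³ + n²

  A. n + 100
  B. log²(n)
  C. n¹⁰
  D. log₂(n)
A

We need g(n) with √n = o(g(n)) and g(n) = o(n³ + n²), i.e. O(√n) ≺ g ≺ O(n³).
Check each option:
  A. n + 100 — O(n) is strictly between O(√n) and O(n³) ✓
  B. log²(n) — O(log² n) does not grow strictly faster than f(n)
  C. n¹⁰ — O(n¹⁰) does not grow strictly slower than h(n)
  D. log₂(n) — O(log n) does not grow strictly faster than f(n)

Only option A (n + 100) lies strictly between.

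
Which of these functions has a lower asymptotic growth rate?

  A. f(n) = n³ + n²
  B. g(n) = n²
B

f(n) = n³ + n² is O(n³), while g(n) = n² is O(n²).
Since O(n²) grows slower than O(n³), g(n) is dominated.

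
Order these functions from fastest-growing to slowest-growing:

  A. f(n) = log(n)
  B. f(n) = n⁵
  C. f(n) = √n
B > C > A

Comparing growth rates:
B = n⁵ is O(n⁵)
C = √n is O(√n)
A = log(n) is O(log n)

Therefore, the order from fastest to slowest is: B > C > A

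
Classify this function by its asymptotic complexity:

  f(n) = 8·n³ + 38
O(n³)

The dominant term in 8·n³ + 38 is 8·n³, which is Θ(n³).
Lower-order terms (38) are asymptotically negligible.
Constants are absorbed, so the tightest bound is O(n³).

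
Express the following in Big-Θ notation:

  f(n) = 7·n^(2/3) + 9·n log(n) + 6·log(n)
Θ(n log n)

Order the terms by growth rate: 6·log(n) ≺ 7·n^(2/3) ≺ 9·n log(n).
The fastest-growing term 9·n log(n) dominates as n → ∞; dropping its constant factor gives Θ(n log n).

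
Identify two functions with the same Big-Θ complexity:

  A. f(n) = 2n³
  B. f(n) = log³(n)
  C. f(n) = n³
A and C

Examining each function:
  A. 2n³ is O(n³)
  B. log³(n) is O(log³ n)
  C. n³ is O(n³)

Functions A and C both have the same complexity class.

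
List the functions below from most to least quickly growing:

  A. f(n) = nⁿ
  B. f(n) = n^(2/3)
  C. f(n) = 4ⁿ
A > C > B

Comparing growth rates:
A = nⁿ is O(nⁿ)
C = 4ⁿ is O(4ⁿ)
B = n^(2/3) is O(n^(2/3))

Therefore, the order from fastest to slowest is: A > C > B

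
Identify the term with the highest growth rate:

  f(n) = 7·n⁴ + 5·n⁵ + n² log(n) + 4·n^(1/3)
5·n⁵

Looking at each term:
  - 7·n⁴ is O(n⁴)
  - 5·n⁵ is O(n⁵)
  - n² log(n) is O(n² log n)
  - 4·n^(1/3) is O(n^(1/3))

The term 5·n⁵ (O(n⁵)) grows fastest and dominates all others.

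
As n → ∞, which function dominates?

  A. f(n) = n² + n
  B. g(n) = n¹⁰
B

f(n) = n² + n is O(n²), while g(n) = n¹⁰ is O(n¹⁰).
Since O(n¹⁰) grows faster than O(n²), g(n) dominates.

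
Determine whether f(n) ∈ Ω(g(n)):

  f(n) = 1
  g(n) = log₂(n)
False

f(n) = 1 is O(1), and g(n) = log₂(n) is O(log n).
Since O(1) grows slower than O(log n), f(n) = Ω(g(n)) is false.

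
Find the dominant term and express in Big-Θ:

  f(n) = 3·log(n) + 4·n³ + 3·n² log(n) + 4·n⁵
Θ(n⁵)

Order the terms by growth rate: 3·log(n) ≺ 3·n² log(n) ≺ 4·n³ ≺ 4·n⁵.
The fastest-growing term 4·n⁵ dominates as n → ∞; dropping its constant factor gives Θ(n⁵).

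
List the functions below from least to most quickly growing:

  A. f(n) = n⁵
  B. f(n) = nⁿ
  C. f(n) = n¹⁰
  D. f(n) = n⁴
D < A < C < B

Comparing growth rates:
D = n⁴ is O(n⁴)
A = n⁵ is O(n⁵)
C = n¹⁰ is O(n¹⁰)
B = nⁿ is O(nⁿ)

Therefore, the order from slowest to fastest is: D < A < C < B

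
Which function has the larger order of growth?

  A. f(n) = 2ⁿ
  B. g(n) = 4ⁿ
B

f(n) = 2ⁿ is O(2ⁿ), while g(n) = 4ⁿ is O(4ⁿ).
Since O(4ⁿ) grows faster than O(2ⁿ), g(n) dominates.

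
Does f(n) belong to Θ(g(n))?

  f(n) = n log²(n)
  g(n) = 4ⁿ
False

f(n) = n log²(n) is O(n log² n), and g(n) = 4ⁿ is O(4ⁿ).
Since they have different growth rates, f(n) = Θ(g(n)) is false.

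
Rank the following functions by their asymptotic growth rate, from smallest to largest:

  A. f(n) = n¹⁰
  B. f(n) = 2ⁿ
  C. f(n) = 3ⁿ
A < B < C

Comparing growth rates:
A = n¹⁰ is O(n¹⁰)
B = 2ⁿ is O(2ⁿ)
C = 3ⁿ is O(3ⁿ)

Therefore, the order from slowest to fastest is: A < B < C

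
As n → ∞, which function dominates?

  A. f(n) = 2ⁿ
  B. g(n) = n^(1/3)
A

f(n) = 2ⁿ is O(2ⁿ), while g(n) = n^(1/3) is O(n^(1/3)).
Since O(2ⁿ) grows faster than O(n^(1/3)), f(n) dominates.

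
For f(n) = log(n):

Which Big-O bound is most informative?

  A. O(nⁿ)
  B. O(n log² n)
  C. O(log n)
C

f(n) = log(n) is O(log n).
All listed options are valid Big-O bounds (upper bounds),
but O(log n) is the tightest (smallest valid bound).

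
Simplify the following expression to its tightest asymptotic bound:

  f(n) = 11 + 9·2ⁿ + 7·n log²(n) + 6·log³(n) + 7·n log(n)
Θ(2ⁿ)

Order the terms by growth rate: 11 ≺ 6·log³(n) ≺ 7·n log(n) ≺ 7·n log²(n) ≺ 9·2ⁿ.
The fastest-growing term 9·2ⁿ dominates as n → ∞; dropping its constant factor gives Θ(2ⁿ).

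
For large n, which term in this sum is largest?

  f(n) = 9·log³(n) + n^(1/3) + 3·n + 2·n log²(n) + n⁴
n⁴

Looking at each term:
  - 9·log³(n) is O(log³ n)
  - n^(1/3) is O(n^(1/3))
  - 3·n is O(n)
  - 2·n log²(n) is O(n log² n)
  - n⁴ is O(n⁴)

The term n⁴ (O(n⁴)) grows fastest and dominates all others.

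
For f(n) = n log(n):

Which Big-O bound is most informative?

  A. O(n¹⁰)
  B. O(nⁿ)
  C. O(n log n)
C

f(n) = n log(n) is O(n log n).
All listed options are valid Big-O bounds (upper bounds),
but O(n log n) is the tightest (smallest valid bound).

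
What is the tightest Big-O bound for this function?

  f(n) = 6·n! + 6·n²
O(n!)

The dominant term in 6·n! + 6·n² is 6·n!, which is Θ(n!).
Lower-order terms (6·n²) are asymptotically negligible.
Constants are absorbed, so the tightest bound is O(n!).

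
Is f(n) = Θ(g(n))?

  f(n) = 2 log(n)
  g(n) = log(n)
True

f(n) = 2 log(n) and g(n) = log(n) are both O(log n).
Since they have the same asymptotic growth rate, f(n) = Θ(g(n)) is true.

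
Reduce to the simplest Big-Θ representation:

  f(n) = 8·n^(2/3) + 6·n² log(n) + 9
Θ(n² log n)

Order the terms by growth rate: 9 ≺ 8·n^(2/3) ≺ 6·n² log(n).
The fastest-growing term 6·n² log(n) dominates as n → ∞; dropping its constant factor gives Θ(n² log n).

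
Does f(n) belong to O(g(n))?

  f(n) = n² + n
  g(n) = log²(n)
False

f(n) = n² + n is O(n²), and g(n) = log²(n) is O(log² n).
Since O(n²) grows faster than O(log² n), f(n) = O(g(n)) is false.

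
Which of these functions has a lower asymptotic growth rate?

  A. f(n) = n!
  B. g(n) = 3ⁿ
B

f(n) = n! is O(n!), while g(n) = 3ⁿ is O(3ⁿ).
Since O(3ⁿ) grows slower than O(n!), g(n) is dominated.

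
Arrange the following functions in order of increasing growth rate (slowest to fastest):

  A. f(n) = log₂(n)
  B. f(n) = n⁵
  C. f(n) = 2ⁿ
A < B < C

Comparing growth rates:
A = log₂(n) is O(log n)
B = n⁵ is O(n⁵)
C = 2ⁿ is O(2ⁿ)

Therefore, the order from slowest to fastest is: A < B < C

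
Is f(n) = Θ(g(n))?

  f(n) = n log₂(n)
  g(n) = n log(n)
True

f(n) = n log₂(n) and g(n) = n log(n) are both O(n log n).
Since they have the same asymptotic growth rate, f(n) = Θ(g(n)) is true.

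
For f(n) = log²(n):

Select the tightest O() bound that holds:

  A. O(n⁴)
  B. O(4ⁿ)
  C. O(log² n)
C

f(n) = log²(n) is O(log² n).
All listed options are valid Big-O bounds (upper bounds),
but O(log² n) is the tightest (smallest valid bound).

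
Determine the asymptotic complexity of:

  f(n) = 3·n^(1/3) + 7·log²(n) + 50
O(n^(1/3))

The dominant term in 3·n^(1/3) + 7·log²(n) + 50 is 3·n^(1/3), which is Θ(n^(1/3)).
Lower-order terms (7·log²(n), 50) are asymptotically negligible.
Constants are absorbed, so the tightest bound is O(n^(1/3)).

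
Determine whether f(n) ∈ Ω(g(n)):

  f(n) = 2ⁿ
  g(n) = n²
True

f(n) = 2ⁿ is O(2ⁿ), and g(n) = n² is O(n²).
Since O(2ⁿ) grows at least as fast as O(n²), f(n) = Ω(g(n)) is true.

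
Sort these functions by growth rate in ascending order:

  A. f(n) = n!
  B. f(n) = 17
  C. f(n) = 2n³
B < C < A

Comparing growth rates:
B = 17 is O(1)
C = 2n³ is O(n³)
A = n! is O(n!)

Therefore, the order from slowest to fastest is: B < C < A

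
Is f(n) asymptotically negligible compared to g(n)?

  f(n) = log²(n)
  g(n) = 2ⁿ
True

f(n) = log²(n) is O(log² n), and g(n) = 2ⁿ is O(2ⁿ).
Since O(log² n) grows strictly slower than O(2ⁿ), f(n) = o(g(n)) is true.
This means lim(n→∞) f(n)/g(n) = 0.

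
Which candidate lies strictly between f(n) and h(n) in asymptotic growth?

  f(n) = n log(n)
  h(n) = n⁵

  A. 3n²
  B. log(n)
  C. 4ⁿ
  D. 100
A

We need g(n) with n log(n) = o(g(n)) and g(n) = o(n⁵), i.e. O(n log n) ≺ g ≺ O(n⁵).
Check each option:
  A. 3n² — O(n²) is strictly between O(n log n) and O(n⁵) ✓
  B. log(n) — O(log n) does not grow strictly faster than f(n)
  C. 4ⁿ — O(4ⁿ) does not grow strictly slower than h(n)
  D. 100 — O(1) does not grow strictly faster than f(n)

Only option A (3n²) lies strictly between.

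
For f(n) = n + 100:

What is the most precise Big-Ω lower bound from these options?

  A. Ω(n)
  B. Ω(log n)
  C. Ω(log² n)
A

f(n) = n + 100 is Ω(n).
All listed options are valid Big-Ω bounds (lower bounds),
but Ω(n) is the tightest (largest valid bound).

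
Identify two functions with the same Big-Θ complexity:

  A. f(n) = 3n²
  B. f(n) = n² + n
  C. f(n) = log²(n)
A and B

Examining each function:
  A. 3n² is O(n²)
  B. n² + n is O(n²)
  C. log²(n) is O(log² n)

Functions A and B both have the same complexity class.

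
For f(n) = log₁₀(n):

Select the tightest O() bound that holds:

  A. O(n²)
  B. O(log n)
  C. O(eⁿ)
B

f(n) = log₁₀(n) is O(log n).
All listed options are valid Big-O bounds (upper bounds),
but O(log n) is the tightest (smallest valid bound).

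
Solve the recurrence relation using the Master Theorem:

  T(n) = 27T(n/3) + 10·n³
Θ(n³ log n)

Master Theorem: a = 27, b = 3, f(n) = 10·n³.
Compute the critical exponent d = log₃(27) = 3.
Compare f(n) = Θ(n³) against n^d:
  k = 3 = d, so f(n) = Θ(n^d) — Case 2.
  Work is balanced across levels: T(n) = Θ(n^d log n) = Θ(n³ log n).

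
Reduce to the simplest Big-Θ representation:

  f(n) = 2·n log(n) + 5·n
Θ(n log n)

Order the terms by growth rate: 5·n ≺ 2·n log(n).
The fastest-growing term 2·n log(n) dominates as n → ∞; dropping its constant factor gives Θ(n log n).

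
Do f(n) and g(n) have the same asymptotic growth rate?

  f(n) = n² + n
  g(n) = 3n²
True

f(n) = n² + n and g(n) = 3n² are both O(n²).
Since they have the same asymptotic growth rate, f(n) = Θ(g(n)) is true.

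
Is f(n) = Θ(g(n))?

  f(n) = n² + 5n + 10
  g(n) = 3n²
True

f(n) = n² + 5n + 10 and g(n) = 3n² are both O(n²).
Since they have the same asymptotic growth rate, f(n) = Θ(g(n)) is true.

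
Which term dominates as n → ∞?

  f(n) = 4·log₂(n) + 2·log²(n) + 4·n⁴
4·n⁴

Looking at each term:
  - 4·log₂(n) is O(log n)
  - 2·log²(n) is O(log² n)
  - 4·n⁴ is O(n⁴)

The term 4·n⁴ (O(n⁴)) grows fastest and dominates all others.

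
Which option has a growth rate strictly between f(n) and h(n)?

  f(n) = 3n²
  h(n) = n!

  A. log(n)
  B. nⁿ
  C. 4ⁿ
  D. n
C

We need g(n) with 3n² = o(g(n)) and g(n) = o(n!), i.e. O(n²) ≺ g ≺ O(n!).
Check each option:
  A. log(n) — O(log n) does not grow strictly faster than f(n)
  B. nⁿ — O(nⁿ) does not grow strictly slower than h(n)
  C. 4ⁿ — O(4ⁿ) is strictly between O(n²) and O(n!) ✓
  D. n — O(n) does not grow strictly faster than f(n)

Only option C (4ⁿ) lies strictly between.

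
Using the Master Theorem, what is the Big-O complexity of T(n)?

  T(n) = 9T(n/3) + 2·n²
Θ(n² log n)

Master Theorem: a = 9, b = 3, f(n) = 2·n².
Compute the critical exponent d = log₃(9) = 2.
Compare f(n) = Θ(n²) against n^d:
  k = 2 = d, so f(n) = Θ(n^d) — Case 2.
  Work is balanced across levels: T(n) = Θ(n^d log n) = Θ(n² log n).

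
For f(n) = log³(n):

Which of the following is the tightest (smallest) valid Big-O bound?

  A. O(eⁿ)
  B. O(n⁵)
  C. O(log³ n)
C

f(n) = log³(n) is O(log³ n).
All listed options are valid Big-O bounds (upper bounds),
but O(log³ n) is the tightest (smallest valid bound).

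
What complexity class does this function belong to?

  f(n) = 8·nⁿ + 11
O(nⁿ)

The dominant term in 8·nⁿ + 11 is 8·nⁿ, which is Θ(nⁿ).
Lower-order terms (11) are asymptotically negligible.
Constants are absorbed, so the tightest bound is O(nⁿ).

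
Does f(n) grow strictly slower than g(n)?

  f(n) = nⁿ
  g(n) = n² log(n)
False

f(n) = nⁿ is O(nⁿ), and g(n) = n² log(n) is O(n² log n).
Since O(nⁿ) grows faster than or equal to O(n² log n), f(n) = o(g(n)) is false.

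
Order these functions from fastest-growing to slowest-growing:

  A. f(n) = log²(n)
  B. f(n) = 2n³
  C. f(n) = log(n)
B > A > C

Comparing growth rates:
B = 2n³ is O(n³)
A = log²(n) is O(log² n)
C = log(n) is O(log n)

Therefore, the order from fastest to slowest is: B > A > C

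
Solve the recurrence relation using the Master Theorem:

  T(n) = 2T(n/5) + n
Θ(n)

Master Theorem: a = 2, b = 5, f(n) = n.
Compute the critical exponent d = log₅(2) = 0.431.
Compare f(n) = Θ(n) against n^d:
  k = 1 > d = 0.431, so f(n) = Ω(n^(d+ε)) — Case 3.
  Regularity: a·(n/b)^1/n^1 = a/b^1 = 2/5 < 1 ✓.
  The top-level work dominates: T(n) = Θ(f(n)) = Θ(n).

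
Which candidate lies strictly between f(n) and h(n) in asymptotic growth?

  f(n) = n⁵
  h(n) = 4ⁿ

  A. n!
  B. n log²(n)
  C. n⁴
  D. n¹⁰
D

We need g(n) with n⁵ = o(g(n)) and g(n) = o(4ⁿ), i.e. O(n⁵) ≺ g ≺ O(4ⁿ).
Check each option:
  A. n! — O(n!) does not grow strictly slower than h(n)
  B. n log²(n) — O(n log² n) does not grow strictly faster than f(n)
  C. n⁴ — O(n⁴) does not grow strictly faster than f(n)
  D. n¹⁰ — O(n¹⁰) is strictly between O(n⁵) and O(4ⁿ) ✓

Only option D (n¹⁰) lies strictly between.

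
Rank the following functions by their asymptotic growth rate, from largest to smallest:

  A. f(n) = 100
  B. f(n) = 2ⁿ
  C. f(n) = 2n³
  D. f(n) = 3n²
B > C > D > A

Comparing growth rates:
B = 2ⁿ is O(2ⁿ)
C = 2n³ is O(n³)
D = 3n² is O(n²)
A = 100 is O(1)

Therefore, the order from fastest to slowest is: B > C > D > A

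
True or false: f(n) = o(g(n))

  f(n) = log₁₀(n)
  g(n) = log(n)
False

f(n) = log₁₀(n) is O(log n), and g(n) = log(n) is O(log n).
Since they have the same growth rate, f(n) = o(g(n)) is false.
(f = o(g) requires f to grow strictly slower, not equal.)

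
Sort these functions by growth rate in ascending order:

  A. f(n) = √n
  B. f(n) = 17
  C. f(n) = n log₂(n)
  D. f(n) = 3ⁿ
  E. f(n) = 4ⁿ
B < A < C < D < E

Comparing growth rates:
B = 17 is O(1)
A = √n is O(√n)
C = n log₂(n) is O(n log n)
D = 3ⁿ is O(3ⁿ)
E = 4ⁿ is O(4ⁿ)

Therefore, the order from slowest to fastest is: B < A < C < D < E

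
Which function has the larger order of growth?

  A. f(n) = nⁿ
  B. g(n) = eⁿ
A

f(n) = nⁿ is O(nⁿ), while g(n) = eⁿ is O(eⁿ).
Since O(nⁿ) grows faster than O(eⁿ), f(n) dominates.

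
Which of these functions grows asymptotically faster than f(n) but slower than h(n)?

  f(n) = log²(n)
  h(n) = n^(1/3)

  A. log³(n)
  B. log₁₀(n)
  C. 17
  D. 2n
A

We need g(n) with log²(n) = o(g(n)) and g(n) = o(n^(1/3)), i.e. O(log² n) ≺ g ≺ O(n^(1/3)).
Check each option:
  A. log³(n) — O(log³ n) is strictly between O(log² n) and O(n^(1/3)) ✓
  B. log₁₀(n) — O(log n) does not grow strictly faster than f(n)
  C. 17 — O(1) does not grow strictly faster than f(n)
  D. 2n — O(n) does not grow strictly slower than h(n)

Only option A (log³(n)) lies strictly between.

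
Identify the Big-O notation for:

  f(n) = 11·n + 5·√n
O(n)

The dominant term in 11·n + 5·√n is 11·n, which is Θ(n).
Lower-order terms (5·√n) are asymptotically negligible.
Constants are absorbed, so the tightest bound is O(n).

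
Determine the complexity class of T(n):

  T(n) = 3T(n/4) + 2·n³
Θ(n³)

Master Theorem: a = 3, b = 4, f(n) = 2·n³.
Compute the critical exponent d = log₄(3) = 0.792.
Compare f(n) = Θ(n³) against n^d:
  k = 3 > d = 0.792, so f(n) = Ω(n^(d+ε)) — Case 3.
  Regularity: a·(n/b)^3/n^3 = a/b^3 = 3/64 < 1 ✓.
  The top-level work dominates: T(n) = Θ(f(n)) = Θ(n³).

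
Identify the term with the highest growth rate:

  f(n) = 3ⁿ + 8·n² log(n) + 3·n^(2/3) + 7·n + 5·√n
3ⁿ

Looking at each term:
  - 3ⁿ is O(3ⁿ)
  - 8·n² log(n) is O(n² log n)
  - 3·n^(2/3) is O(n^(2/3))
  - 7·n is O(n)
  - 5·√n is O(√n)

The term 3ⁿ (O(3ⁿ)) grows fastest and dominates all others.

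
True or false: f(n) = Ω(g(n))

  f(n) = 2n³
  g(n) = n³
True

f(n) = 2n³ and g(n) = n³ are both O(n³).
Big-Ω permits equal growth rates (f ≥ c·g for some c > 0), so f(n) = Ω(g(n)) is true.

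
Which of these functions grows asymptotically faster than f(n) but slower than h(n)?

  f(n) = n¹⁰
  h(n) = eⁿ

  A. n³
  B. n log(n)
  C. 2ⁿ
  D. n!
C

We need g(n) with n¹⁰ = o(g(n)) and g(n) = o(eⁿ), i.e. O(n¹⁰) ≺ g ≺ O(eⁿ).
Check each option:
  A. n³ — O(n³) does not grow strictly faster than f(n)
  B. n log(n) — O(n log n) does not grow strictly faster than f(n)
  C. 2ⁿ — O(2ⁿ) is strictly between O(n¹⁰) and O(eⁿ) ✓
  D. n! — O(n!) does not grow strictly slower than h(n)

Only option C (2ⁿ) lies strictly between.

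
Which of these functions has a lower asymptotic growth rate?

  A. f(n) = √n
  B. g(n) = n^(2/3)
A

f(n) = √n is O(√n), while g(n) = n^(2/3) is O(n^(2/3)).
Since O(√n) grows slower than O(n^(2/3)), f(n) is dominated.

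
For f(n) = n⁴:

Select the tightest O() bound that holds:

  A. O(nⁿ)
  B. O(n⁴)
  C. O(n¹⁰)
B

f(n) = n⁴ is O(n⁴).
All listed options are valid Big-O bounds (upper bounds),
but O(n⁴) is the tightest (smallest valid bound).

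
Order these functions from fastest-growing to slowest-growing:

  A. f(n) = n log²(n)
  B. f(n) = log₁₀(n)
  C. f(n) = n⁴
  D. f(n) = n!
D > C > A > B

Comparing growth rates:
D = n! is O(n!)
C = n⁴ is O(n⁴)
A = n log²(n) is O(n log² n)
B = log₁₀(n) is O(log n)

Therefore, the order from fastest to slowest is: D > C > A > B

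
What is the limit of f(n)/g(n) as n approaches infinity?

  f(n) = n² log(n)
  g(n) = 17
∞

Since n² log(n) (O(n² log n)) grows faster than 17 (O(1)),
the ratio f(n)/g(n) → ∞ as n → ∞.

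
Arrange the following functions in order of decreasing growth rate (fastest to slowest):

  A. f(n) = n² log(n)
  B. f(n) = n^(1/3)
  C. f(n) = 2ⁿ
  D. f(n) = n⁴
C > D > A > B

Comparing growth rates:
C = 2ⁿ is O(2ⁿ)
D = n⁴ is O(n⁴)
A = n² log(n) is O(n² log n)
B = n^(1/3) is O(n^(1/3))

Therefore, the order from fastest to slowest is: C > D > A > B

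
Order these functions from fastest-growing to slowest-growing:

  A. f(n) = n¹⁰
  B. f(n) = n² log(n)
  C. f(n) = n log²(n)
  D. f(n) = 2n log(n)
A > B > C > D

Comparing growth rates:
A = n¹⁰ is O(n¹⁰)
B = n² log(n) is O(n² log n)
C = n log²(n) is O(n log² n)
D = 2n log(n) is O(n log n)

Therefore, the order from fastest to slowest is: A > B > C > D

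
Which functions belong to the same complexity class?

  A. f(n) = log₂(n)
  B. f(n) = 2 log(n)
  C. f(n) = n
A and B

Examining each function:
  A. log₂(n) is O(log n)
  B. 2 log(n) is O(log n)
  C. n is O(n)

Functions A and B both have the same complexity class.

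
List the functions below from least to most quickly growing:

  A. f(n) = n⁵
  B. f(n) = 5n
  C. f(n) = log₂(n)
C < B < A

Comparing growth rates:
C = log₂(n) is O(log n)
B = 5n is O(n)
A = n⁵ is O(n⁵)

Therefore, the order from slowest to fastest is: C < B < A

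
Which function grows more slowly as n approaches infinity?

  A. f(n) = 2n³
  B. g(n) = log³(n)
B

f(n) = 2n³ is O(n³), while g(n) = log³(n) is O(log³ n).
Since O(log³ n) grows slower than O(n³), g(n) is dominated.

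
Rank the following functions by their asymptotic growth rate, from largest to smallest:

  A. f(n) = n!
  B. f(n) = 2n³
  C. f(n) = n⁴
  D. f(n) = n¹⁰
A > D > C > B

Comparing growth rates:
A = n! is O(n!)
D = n¹⁰ is O(n¹⁰)
C = n⁴ is O(n⁴)
B = 2n³ is O(n³)

Therefore, the order from fastest to slowest is: A > D > C > B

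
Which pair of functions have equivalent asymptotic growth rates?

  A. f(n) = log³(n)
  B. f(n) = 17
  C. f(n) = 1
B and C

Examining each function:
  A. log³(n) is O(log³ n)
  B. 17 is O(1)
  C. 1 is O(1)

Functions B and C both have the same complexity class.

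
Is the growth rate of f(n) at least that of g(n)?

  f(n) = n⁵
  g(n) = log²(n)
True

f(n) = n⁵ is O(n⁵), and g(n) = log²(n) is O(log² n).
Since O(n⁵) grows at least as fast as O(log² n), f(n) = Ω(g(n)) is true.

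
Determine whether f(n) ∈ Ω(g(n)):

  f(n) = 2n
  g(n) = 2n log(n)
False

f(n) = 2n is O(n), and g(n) = 2n log(n) is O(n log n).
Since O(n) grows slower than O(n log n), f(n) = Ω(g(n)) is false.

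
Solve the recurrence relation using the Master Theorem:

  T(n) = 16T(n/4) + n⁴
Θ(n⁴)

Master Theorem: a = 16, b = 4, f(n) = n⁴.
Compute the critical exponent d = log₄(16) = 2.
Compare f(n) = Θ(n⁴) against n^d:
  k = 4 > d = 2, so f(n) = Ω(n^(d+ε)) — Case 3.
  Regularity: a·(n/b)^4/n^4 = a/b^4 = 16/256 < 1 ✓.
  The top-level work dominates: T(n) = Θ(f(n)) = Θ(n⁴).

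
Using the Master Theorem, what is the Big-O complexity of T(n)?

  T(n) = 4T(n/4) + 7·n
Θ(n log n)

Master Theorem: a = 4, b = 4, f(n) = 7·n.
Compute the critical exponent d = log₄(4) = 1.
Compare f(n) = Θ(n) against n^d:
  k = 1 = d, so f(n) = Θ(n^d) — Case 2.
  Work is balanced across levels: T(n) = Θ(n^d log n) = Θ(n log n).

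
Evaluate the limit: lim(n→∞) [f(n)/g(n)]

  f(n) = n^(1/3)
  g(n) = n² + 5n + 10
0

Since n^(1/3) (O(n^(1/3))) grows slower than n² + 5n + 10 (O(n²)),
the ratio f(n)/g(n) → 0 as n → ∞.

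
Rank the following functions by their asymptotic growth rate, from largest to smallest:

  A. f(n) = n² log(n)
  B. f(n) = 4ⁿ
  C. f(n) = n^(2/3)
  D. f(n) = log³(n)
B > A > C > D

Comparing growth rates:
B = 4ⁿ is O(4ⁿ)
A = n² log(n) is O(n² log n)
C = n^(2/3) is O(n^(2/3))
D = log³(n) is O(log³ n)

Therefore, the order from fastest to slowest is: B > A > C > D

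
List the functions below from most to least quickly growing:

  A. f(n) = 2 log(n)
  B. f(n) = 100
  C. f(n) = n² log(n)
C > A > B

Comparing growth rates:
C = n² log(n) is O(n² log n)
A = 2 log(n) is O(log n)
B = 100 is O(1)

Therefore, the order from fastest to slowest is: C > A > B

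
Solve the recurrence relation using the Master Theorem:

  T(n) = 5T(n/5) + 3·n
Θ(n log n)

Master Theorem: a = 5, b = 5, f(n) = 3·n.
Compute the critical exponent d = log₅(5) = 1.
Compare f(n) = Θ(n) against n^d:
  k = 1 = d, so f(n) = Θ(n^d) — Case 2.
  Work is balanced across levels: T(n) = Θ(n^d log n) = Θ(n log n).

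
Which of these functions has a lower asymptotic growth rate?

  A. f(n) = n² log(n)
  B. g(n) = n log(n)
B

f(n) = n² log(n) is O(n² log n), while g(n) = n log(n) is O(n log n).
Since O(n log n) grows slower than O(n² log n), g(n) is dominated.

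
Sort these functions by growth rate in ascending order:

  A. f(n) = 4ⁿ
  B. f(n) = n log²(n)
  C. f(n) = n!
B < A < C

Comparing growth rates:
B = n log²(n) is O(n log² n)
A = 4ⁿ is O(4ⁿ)
C = n! is O(n!)

Therefore, the order from slowest to fastest is: B < A < C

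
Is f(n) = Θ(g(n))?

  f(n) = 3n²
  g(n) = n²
True

f(n) = 3n² and g(n) = n² are both O(n²).
Since they have the same asymptotic growth rate, f(n) = Θ(g(n)) is true.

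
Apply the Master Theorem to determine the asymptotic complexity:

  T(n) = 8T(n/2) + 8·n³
Θ(n³ log n)

Master Theorem: a = 8, b = 2, f(n) = 8·n³.
Compute the critical exponent d = log₂(8) = 3.
Compare f(n) = Θ(n³) against n^d:
  k = 3 = d, so f(n) = Θ(n^d) — Case 2.
  Work is balanced across levels: T(n) = Θ(n^d log n) = Θ(n³ log n).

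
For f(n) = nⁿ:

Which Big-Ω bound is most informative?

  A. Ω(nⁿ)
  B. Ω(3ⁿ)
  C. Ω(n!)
A

f(n) = nⁿ is Ω(nⁿ).
All listed options are valid Big-Ω bounds (lower bounds),
but Ω(nⁿ) is the tightest (largest valid bound).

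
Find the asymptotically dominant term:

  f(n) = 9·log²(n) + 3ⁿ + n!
n!

Looking at each term:
  - 9·log²(n) is O(log² n)
  - 3ⁿ is O(3ⁿ)
  - n! is O(n!)

The term n! (O(n!)) grows fastest and dominates all others.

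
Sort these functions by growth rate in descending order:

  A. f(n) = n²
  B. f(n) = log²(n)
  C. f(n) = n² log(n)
C > A > B

Comparing growth rates:
C = n² log(n) is O(n² log n)
A = n² is O(n²)
B = log²(n) is O(log² n)

Therefore, the order from fastest to slowest is: C > A > B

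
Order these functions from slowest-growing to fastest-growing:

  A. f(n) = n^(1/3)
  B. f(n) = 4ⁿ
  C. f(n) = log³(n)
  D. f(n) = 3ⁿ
C < A < D < B

Comparing growth rates:
C = log³(n) is O(log³ n)
A = n^(1/3) is O(n^(1/3))
D = 3ⁿ is O(3ⁿ)
B = 4ⁿ is O(4ⁿ)

Therefore, the order from slowest to fastest is: C < A < D < B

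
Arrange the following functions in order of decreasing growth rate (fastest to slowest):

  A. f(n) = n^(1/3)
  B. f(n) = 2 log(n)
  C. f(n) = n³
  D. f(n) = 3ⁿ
D > C > A > B

Comparing growth rates:
D = 3ⁿ is O(3ⁿ)
C = n³ is O(n³)
A = n^(1/3) is O(n^(1/3))
B = 2 log(n) is O(log n)

Therefore, the order from fastest to slowest is: D > C > A > B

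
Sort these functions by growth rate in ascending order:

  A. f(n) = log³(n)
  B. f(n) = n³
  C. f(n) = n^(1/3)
A < C < B

Comparing growth rates:
A = log³(n) is O(log³ n)
C = n^(1/3) is O(n^(1/3))
B = n³ is O(n³)

Therefore, the order from slowest to fastest is: A < C < B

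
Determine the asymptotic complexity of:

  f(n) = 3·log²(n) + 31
O(log² n)

The dominant term in 3·log²(n) + 31 is 3·log²(n), which is Θ(log² n).
Lower-order terms (31) are asymptotically negligible.
Constants are absorbed, so the tightest bound is O(log² n).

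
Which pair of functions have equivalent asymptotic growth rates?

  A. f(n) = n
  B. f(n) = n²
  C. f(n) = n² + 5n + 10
B and C

Examining each function:
  A. n is O(n)
  B. n² is O(n²)
  C. n² + 5n + 10 is O(n²)

Functions B and C both have the same complexity class.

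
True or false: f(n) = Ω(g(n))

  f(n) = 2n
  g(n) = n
True

f(n) = 2n and g(n) = n are both O(n).
Big-Ω permits equal growth rates (f ≥ c·g for some c > 0), so f(n) = Ω(g(n)) is true.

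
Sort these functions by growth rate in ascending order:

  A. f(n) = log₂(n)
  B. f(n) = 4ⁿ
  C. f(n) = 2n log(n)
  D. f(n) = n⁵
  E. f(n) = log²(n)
A < E < C < D < B

Comparing growth rates:
A = log₂(n) is O(log n)
E = log²(n) is O(log² n)
C = 2n log(n) is O(n log n)
D = n⁵ is O(n⁵)
B = 4ⁿ is O(4ⁿ)

Therefore, the order from slowest to fastest is: A < E < C < D < B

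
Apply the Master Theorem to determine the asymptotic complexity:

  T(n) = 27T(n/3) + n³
Θ(n³ log n)

Master Theorem: a = 27, b = 3, f(n) = n³.
Compute the critical exponent d = log₃(27) = 3.
Compare f(n) = Θ(n³) against n^d:
  k = 3 = d, so f(n) = Θ(n^d) — Case 2.
  Work is balanced across levels: T(n) = Θ(n^d log n) = Θ(n³ log n).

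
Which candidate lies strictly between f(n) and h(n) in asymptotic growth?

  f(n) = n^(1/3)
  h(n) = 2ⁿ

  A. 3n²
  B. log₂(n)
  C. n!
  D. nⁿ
A

We need g(n) with n^(1/3) = o(g(n)) and g(n) = o(2ⁿ), i.e. O(n^(1/3)) ≺ g ≺ O(2ⁿ).
Check each option:
  A. 3n² — O(n²) is strictly between O(n^(1/3)) and O(2ⁿ) ✓
  B. log₂(n) — O(log n) does not grow strictly faster than f(n)
  C. n! — O(n!) does not grow strictly slower than h(n)
  D. nⁿ — O(nⁿ) does not grow strictly slower than h(n)

Only option A (3n²) lies strictly between.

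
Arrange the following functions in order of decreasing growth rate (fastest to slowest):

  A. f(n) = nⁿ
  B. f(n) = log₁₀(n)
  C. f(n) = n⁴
A > C > B

Comparing growth rates:
A = nⁿ is O(nⁿ)
C = n⁴ is O(n⁴)
B = log₁₀(n) is O(log n)

Therefore, the order from fastest to slowest is: A > C > B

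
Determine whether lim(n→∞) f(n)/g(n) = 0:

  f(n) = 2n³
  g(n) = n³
False

f(n) = 2n³ is O(n³), and g(n) = n³ is O(n³).
Since they have the same growth rate, f(n) = o(g(n)) is false.
(f = o(g) requires f to grow strictly slower, not equal.)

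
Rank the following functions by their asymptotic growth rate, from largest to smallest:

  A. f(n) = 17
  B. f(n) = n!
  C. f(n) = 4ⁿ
B > C > A

Comparing growth rates:
B = n! is O(n!)
C = 4ⁿ is O(4ⁿ)
A = 17 is O(1)

Therefore, the order from fastest to slowest is: B > C > A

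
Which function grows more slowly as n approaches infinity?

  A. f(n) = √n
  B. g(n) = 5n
A

f(n) = √n is O(√n), while g(n) = 5n is O(n).
Since O(√n) grows slower than O(n), f(n) is dominated.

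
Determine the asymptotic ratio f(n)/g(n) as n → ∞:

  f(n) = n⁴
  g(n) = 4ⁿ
0

Since n⁴ (O(n⁴)) grows slower than 4ⁿ (O(4ⁿ)),
the ratio f(n)/g(n) → 0 as n → ∞.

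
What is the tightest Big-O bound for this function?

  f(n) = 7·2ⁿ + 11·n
O(2ⁿ)

The dominant term in 7·2ⁿ + 11·n is 7·2ⁿ, which is Θ(2ⁿ).
Lower-order terms (11·n) are asymptotically negligible.
Constants are absorbed, so the tightest bound is O(2ⁿ).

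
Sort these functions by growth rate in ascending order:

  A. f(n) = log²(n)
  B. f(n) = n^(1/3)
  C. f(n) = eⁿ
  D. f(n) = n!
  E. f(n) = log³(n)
A < E < B < C < D

Comparing growth rates:
A = log²(n) is O(log² n)
E = log³(n) is O(log³ n)
B = n^(1/3) is O(n^(1/3))
C = eⁿ is O(eⁿ)
D = n! is O(n!)

Therefore, the order from slowest to fastest is: A < E < B < C < D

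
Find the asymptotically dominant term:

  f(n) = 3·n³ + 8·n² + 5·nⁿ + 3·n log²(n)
5·nⁿ

Looking at each term:
  - 3·n³ is O(n³)
  - 8·n² is O(n²)
  - 5·nⁿ is O(nⁿ)
  - 3·n log²(n) is O(n log² n)

The term 5·nⁿ (O(nⁿ)) grows fastest and dominates all others.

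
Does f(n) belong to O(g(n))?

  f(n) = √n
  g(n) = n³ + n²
True

f(n) = √n is O(√n), and g(n) = n³ + n² is O(n³).
Since O(√n) ⊆ O(n³) (f grows no faster than g), f(n) = O(g(n)) is true.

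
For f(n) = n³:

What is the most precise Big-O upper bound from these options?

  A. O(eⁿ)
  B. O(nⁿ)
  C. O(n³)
C

f(n) = n³ is O(n³).
All listed options are valid Big-O bounds (upper bounds),
but O(n³) is the tightest (smallest valid bound).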